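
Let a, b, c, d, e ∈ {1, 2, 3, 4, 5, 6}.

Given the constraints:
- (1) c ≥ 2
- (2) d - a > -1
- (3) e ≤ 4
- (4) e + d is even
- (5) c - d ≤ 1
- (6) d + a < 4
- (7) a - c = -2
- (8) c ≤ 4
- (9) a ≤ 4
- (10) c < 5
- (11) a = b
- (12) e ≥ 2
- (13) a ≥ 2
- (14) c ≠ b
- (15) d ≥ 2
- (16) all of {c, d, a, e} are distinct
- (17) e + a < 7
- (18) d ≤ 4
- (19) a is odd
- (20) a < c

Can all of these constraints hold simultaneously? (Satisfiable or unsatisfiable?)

Constraints 1, 3, 8, 9, 12, 13, 15, and 18 confine each of c, d, a, e to the 3 values {2, …, 4}.
Constraint 16 requires all 4 of them to be distinct, but only 3 values are available — impossible by the pigeonhole principle.

Unsatisfiable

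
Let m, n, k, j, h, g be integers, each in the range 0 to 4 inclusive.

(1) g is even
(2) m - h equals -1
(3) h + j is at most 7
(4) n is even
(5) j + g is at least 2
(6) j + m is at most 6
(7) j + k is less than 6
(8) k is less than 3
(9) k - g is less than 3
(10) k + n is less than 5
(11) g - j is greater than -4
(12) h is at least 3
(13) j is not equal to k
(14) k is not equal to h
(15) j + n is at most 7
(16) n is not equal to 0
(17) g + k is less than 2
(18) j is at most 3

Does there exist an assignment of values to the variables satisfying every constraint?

Setting (m, n, k, j, h, g) = (3, 2, 1, 3, 4, 0) satisfies everything: constraint 2: m - h = -1; constraint 3: h + j = 7; constraint 5: j + g = 3, and the others follow.

Satisfiable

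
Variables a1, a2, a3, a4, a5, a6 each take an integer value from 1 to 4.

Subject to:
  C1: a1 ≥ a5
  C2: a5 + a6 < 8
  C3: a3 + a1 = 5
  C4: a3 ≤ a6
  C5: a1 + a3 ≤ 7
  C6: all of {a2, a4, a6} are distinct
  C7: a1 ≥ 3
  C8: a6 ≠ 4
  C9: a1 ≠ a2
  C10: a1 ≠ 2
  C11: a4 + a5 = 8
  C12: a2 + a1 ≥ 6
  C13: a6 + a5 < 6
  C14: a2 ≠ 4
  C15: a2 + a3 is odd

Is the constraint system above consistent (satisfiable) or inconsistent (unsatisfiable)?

Satisfiable

The assignment a1 = 4, a2 = 2, a3 = 1, a4 = 4, a5 = 4, a6 = 1 works:
  constraint 2 holds since a5 + a6 = 5.
  constraint 3 holds since a3 + a1 = 5.
The rest check out directly.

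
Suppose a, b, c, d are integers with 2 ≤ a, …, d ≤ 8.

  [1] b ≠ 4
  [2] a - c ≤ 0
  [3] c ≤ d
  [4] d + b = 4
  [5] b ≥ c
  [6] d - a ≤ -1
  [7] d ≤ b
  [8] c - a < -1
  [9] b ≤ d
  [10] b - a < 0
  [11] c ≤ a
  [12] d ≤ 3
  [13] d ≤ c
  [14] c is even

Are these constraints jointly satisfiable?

Constraints 2, 3, 7, and 10 give a ≤ c, c ≤ d, d ≤ b, b < a. Chaining: a ≤ c ≤ d ≤ b < a, which forces a < a — impossible.

Unsatisfiable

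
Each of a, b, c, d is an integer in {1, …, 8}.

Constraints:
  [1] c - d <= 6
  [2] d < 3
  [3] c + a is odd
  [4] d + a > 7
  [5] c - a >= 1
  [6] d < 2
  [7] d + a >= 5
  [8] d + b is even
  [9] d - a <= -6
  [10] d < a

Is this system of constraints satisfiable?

Constraints 1, 5, and 9 give a − d ≥ 6, d − c ≥ -6, c − a ≥ 1.
Adding all 3 inequalities: the left sides telescope to 0, and the right sides sum to 6 + (-6) + 1 = 1. So 0 ≥ 1, which is false.

Unsatisfiable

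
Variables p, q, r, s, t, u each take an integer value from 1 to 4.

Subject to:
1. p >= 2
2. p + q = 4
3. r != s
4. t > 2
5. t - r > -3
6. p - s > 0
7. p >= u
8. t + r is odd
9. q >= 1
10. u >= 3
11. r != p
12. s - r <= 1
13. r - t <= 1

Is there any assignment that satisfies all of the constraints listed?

Satisfiable

One satisfying assignment is p = 3, q = 1, r = 4, s = 2, t = 3, u = 3.
For the less obvious constraints — constraint 2: p + q = 4; constraint 5: t - r = -1; constraint 6: p - s = 1 — and the others hold by inspection.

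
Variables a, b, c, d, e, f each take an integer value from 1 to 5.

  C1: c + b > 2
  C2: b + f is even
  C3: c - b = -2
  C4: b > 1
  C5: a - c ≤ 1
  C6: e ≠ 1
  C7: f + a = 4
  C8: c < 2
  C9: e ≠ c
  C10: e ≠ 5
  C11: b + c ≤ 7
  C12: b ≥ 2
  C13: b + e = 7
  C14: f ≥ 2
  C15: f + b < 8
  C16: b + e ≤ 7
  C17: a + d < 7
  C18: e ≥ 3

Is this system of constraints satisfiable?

Satisfiable

The assignment a = 1, b = 3, c = 1, d = 4, e = 4, f = 3 works:
  constraint 1 holds since c + b = 4.
  constraint 3 holds since c - b = -2.
The rest check out directly.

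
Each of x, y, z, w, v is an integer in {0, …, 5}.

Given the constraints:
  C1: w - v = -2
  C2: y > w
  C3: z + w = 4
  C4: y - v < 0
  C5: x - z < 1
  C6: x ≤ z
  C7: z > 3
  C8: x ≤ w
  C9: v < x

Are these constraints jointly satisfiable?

Unsatisfiable

Constraints 2, 4, 8, and 9 give y < v, v < x, x ≤ w, w < y. Chaining: y < v < x ≤ w < y, which forces y < y — impossible.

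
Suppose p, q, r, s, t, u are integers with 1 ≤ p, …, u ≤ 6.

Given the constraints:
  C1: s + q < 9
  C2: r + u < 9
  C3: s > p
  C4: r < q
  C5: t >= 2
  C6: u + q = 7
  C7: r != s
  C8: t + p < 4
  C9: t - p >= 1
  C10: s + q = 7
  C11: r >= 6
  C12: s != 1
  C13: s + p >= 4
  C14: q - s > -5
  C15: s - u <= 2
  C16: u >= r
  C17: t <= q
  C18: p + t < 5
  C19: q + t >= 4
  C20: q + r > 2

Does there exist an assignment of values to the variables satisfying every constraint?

From constraints 11 and 16: u ≥ r ≥ 6. From constraints 5 and 17: q ≥ t ≥ 2. Hence u + q ≥ 8. But constraint 6 requires u + q = 7, and 7 < 8. Contradiction.

Unsatisfiable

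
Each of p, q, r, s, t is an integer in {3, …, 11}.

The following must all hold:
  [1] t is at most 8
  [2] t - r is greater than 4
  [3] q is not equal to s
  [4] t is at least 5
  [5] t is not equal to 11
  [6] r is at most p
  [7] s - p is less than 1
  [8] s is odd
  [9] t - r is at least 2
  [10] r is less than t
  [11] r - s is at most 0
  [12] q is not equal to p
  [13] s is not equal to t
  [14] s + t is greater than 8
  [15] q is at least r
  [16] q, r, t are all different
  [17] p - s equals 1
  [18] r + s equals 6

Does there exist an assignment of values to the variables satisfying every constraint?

Satisfiable

Try p = 4, q = 11, r = 3, s = 3, t = 8.
Check constraint 2: t - r = 5; constraint 7: s - p = -1; constraint 9: t - r = 5. The remaining constraints are straightforward to verify.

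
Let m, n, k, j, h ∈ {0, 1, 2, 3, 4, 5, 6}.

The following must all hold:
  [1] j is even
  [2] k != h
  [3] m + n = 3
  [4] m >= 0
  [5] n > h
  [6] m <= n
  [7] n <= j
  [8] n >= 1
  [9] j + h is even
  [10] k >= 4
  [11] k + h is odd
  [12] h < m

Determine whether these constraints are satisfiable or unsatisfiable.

Satisfiable

Setting (m, n, k, j, h) = (1, 2, 5, 2, 0) satisfies everything: constraint 1: j = 2 is even; constraint 3: m + n = 3, and the others follow.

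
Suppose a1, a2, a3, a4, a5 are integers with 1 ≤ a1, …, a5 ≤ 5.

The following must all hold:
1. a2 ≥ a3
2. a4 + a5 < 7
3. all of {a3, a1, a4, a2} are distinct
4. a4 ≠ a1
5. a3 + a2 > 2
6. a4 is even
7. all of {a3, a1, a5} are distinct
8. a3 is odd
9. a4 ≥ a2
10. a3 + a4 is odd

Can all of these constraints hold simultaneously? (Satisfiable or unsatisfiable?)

Satisfiable

Setting (a1, a2, a3, a4, a5) = (5, 3, 1, 4, 2) satisfies everything: constraint 2: a4 + a5 = 6; constraint 3: values 1, 5, 4, 3 are distinct; constraint 5: a3 + a2 = 4, and the others follow.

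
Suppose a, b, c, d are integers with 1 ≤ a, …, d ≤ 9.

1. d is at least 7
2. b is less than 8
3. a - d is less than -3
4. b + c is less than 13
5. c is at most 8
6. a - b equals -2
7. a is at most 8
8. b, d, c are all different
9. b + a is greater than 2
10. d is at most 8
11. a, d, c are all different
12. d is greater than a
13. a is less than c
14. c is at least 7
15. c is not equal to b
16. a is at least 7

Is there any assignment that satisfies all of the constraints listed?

Constraints 1, 5, 7, 10, 14, and 16 confine each of a, d, c to the 2 values {7, 8}.
Constraint 11 requires all 3 of them to be distinct, but only 2 values are available — impossible by the pigeonhole principle.

Unsatisfiable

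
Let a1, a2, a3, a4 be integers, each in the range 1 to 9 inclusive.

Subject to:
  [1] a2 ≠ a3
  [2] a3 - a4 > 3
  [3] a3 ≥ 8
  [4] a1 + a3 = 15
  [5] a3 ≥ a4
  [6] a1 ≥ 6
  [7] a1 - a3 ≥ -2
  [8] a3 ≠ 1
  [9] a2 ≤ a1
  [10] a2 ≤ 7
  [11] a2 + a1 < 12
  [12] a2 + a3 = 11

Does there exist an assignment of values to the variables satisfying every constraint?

Setting (a1, a2, a3, a4) = (7, 3, 8, 2) satisfies everything: constraint 2: a3 - a4 = 6; constraint 4: a1 + a3 = 15, and the others follow.

Satisfiable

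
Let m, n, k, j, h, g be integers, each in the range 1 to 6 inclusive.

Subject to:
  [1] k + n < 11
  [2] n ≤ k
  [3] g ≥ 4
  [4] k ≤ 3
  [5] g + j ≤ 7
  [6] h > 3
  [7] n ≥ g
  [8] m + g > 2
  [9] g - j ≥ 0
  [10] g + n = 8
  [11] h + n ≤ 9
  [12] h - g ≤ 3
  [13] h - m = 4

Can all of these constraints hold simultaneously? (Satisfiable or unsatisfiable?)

From constraints 3 and 7: n ≥ g and g ≥ 4, so n ≥ 4. From constraints 2 and 4: n ≤ k and k ≤ 3, so n ≤ 3. But 3 < 4, so no value of n works.

Unsatisfiable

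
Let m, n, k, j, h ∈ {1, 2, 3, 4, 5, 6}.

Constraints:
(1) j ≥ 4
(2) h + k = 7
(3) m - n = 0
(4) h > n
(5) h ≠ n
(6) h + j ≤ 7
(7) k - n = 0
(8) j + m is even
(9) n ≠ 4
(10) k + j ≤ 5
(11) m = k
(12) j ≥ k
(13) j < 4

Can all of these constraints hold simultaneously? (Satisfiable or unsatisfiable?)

Unsatisfiable

From constraint 1: j ≥ 4. From constraint 13: j ≤ 3. But 3 < 4, so no value of j works.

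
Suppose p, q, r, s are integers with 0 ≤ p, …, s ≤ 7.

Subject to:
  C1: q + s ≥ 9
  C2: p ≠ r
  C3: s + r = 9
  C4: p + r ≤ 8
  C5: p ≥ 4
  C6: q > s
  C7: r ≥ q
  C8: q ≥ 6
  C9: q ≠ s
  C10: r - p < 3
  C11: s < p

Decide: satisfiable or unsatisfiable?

Unsatisfiable

From constraint 5: p ≥ 4. From constraints 7 and 8: r ≥ q ≥ 6. Hence p + r ≥ 10. But constraint 4 requires p + r ≤ 8, and 8 < 10. Contradiction.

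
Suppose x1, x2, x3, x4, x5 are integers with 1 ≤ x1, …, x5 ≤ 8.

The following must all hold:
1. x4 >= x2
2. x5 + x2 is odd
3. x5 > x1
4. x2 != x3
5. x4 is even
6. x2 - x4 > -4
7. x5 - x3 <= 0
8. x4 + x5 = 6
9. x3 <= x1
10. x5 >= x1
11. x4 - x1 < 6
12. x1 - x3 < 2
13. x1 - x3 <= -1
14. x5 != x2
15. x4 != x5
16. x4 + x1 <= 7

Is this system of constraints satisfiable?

Unsatisfiable

Constraints 3, 7, and 9 give x5 ≤ x3, x3 ≤ x1, x1 < x5. Chaining: x5 ≤ x3 ≤ x1 < x5, which forces x5 < x5 — impossible.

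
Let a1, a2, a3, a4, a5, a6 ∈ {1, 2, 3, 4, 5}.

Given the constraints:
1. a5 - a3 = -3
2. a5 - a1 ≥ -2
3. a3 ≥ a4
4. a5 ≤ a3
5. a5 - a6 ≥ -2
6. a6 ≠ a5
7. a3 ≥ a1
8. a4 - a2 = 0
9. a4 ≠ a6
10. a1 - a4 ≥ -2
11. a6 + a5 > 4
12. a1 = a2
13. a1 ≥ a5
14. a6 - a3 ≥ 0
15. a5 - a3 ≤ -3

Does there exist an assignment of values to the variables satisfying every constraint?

Constraints 5, 14, and 15 give a3 − a5 ≥ 3, a5 − a6 ≥ -2, a6 − a3 ≥ 0.
Adding all 3 inequalities: the left sides telescope to 0, and the right sides sum to 3 + (-2) + 0 = 1. So 0 ≥ 1, which is false.

Unsatisfiable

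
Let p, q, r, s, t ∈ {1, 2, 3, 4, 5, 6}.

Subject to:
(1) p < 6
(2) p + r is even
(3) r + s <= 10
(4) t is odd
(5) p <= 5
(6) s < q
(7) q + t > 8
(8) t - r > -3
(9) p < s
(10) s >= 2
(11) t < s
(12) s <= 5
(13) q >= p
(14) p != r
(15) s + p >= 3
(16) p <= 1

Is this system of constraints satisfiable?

Satisfiable

Take p = 1, q = 6, r = 5, s = 5, t = 3. Then constraint 3: r + s = 10; constraint 7: q + t = 9, and every other listed constraint is also met.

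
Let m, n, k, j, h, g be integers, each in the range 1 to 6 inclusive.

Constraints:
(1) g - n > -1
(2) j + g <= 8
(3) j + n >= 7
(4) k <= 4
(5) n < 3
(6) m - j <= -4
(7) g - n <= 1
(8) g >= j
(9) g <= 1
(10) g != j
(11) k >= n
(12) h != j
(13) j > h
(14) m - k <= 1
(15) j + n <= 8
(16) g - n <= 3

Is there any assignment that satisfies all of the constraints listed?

From constraints 8 and 9: j ≤ g ≤ 1. From constraints 4 and 11: n ≤ k ≤ 4. Hence j + n ≤ 5. But constraint 3 requires j + n ≥ 7, and 7 > 5. Contradiction.

Unsatisfiable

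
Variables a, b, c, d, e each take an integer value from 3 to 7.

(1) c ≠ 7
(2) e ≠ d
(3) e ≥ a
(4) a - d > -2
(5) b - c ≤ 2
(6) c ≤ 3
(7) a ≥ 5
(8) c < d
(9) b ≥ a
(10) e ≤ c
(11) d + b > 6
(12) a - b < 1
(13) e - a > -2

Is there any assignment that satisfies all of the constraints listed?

Unsatisfiable

From constraints 3 and 7: e ≥ a and a ≥ 5, so e ≥ 5. From constraints 6 and 10: e ≤ c and c ≤ 3, so e ≤ 3. But 3 < 5, so no value of e works.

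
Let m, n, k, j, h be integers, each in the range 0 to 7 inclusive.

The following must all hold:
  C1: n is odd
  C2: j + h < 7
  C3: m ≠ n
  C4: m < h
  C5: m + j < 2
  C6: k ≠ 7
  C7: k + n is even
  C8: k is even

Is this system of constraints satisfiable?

Constraint 8 makes k even and constraint 1 makes n odd, so k + n must be odd. Constraint 7 says k + n is even — contradiction.

Unsatisfiable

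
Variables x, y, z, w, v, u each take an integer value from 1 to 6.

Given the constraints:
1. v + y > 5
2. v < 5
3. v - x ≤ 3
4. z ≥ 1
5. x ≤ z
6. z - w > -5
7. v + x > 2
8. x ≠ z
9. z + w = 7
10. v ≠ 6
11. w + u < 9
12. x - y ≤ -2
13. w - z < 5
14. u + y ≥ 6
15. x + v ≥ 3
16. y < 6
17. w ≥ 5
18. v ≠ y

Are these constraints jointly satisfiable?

Setting (x, y, z, w, v, u) = (1, 4, 2, 5, 3, 2) satisfies everything: constraint 1: v + y = 7; constraint 3: v - x = 2, and the others follow.

Satisfiable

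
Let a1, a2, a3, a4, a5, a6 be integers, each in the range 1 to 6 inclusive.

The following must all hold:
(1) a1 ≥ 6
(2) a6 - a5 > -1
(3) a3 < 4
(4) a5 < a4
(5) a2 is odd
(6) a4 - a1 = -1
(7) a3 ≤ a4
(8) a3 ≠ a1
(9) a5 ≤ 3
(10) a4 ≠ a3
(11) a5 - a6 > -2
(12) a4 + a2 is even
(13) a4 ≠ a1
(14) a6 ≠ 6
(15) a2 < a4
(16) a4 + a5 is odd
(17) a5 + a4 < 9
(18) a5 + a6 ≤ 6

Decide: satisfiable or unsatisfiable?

Satisfiable

Take a1 = 6, a2 = 1, a3 = 1, a4 = 5, a5 = 2, a6 = 3. Then constraint 2: a6 - a5 = 1; constraint 6: a4 - a1 = -1, and every other listed constraint is also met.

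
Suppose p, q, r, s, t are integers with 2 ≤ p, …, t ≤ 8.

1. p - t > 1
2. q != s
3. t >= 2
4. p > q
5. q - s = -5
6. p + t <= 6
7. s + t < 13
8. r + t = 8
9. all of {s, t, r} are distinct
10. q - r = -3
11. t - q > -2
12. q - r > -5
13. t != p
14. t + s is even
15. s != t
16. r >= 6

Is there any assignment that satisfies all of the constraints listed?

Satisfiable

Try p = 4, q = 3, r = 6, s = 8, t = 2.
Check constraint 1: p - t = 2; constraint 5: q - s = -5. The remaining constraints are straightforward to verify.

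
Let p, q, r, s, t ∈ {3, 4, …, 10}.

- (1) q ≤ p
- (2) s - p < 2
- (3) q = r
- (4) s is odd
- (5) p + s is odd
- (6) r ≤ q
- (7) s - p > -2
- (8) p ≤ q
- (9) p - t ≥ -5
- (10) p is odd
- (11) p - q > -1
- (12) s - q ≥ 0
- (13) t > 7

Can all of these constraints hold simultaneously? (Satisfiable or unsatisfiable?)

Unsatisfiable

Constraint 10 makes p odd and constraint 4 makes s odd, so p + s must be even. Constraint 5 says p + s is odd — contradiction.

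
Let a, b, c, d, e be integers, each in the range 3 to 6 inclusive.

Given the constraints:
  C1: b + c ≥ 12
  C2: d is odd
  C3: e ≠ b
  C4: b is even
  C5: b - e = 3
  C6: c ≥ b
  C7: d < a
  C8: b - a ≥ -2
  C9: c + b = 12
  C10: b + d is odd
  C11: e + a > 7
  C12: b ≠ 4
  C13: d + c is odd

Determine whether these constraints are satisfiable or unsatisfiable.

Satisfiable

The assignment a = 6, b = 6, c = 6, d = 5, e = 3 works:
  constraint 1 holds since b + c = 12.
  constraint 5 holds since b - e = 3.
  constraint 8 holds since b - a = 0.
The rest check out directly.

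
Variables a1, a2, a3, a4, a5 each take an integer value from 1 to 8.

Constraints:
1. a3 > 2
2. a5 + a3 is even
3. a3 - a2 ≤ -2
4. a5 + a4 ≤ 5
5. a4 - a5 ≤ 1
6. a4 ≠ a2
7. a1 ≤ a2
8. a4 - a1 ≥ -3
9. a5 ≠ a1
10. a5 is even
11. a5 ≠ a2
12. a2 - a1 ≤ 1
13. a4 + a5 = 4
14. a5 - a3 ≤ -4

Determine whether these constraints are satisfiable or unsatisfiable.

Constraints 3, 5, 8, 12, and 14 give a4 − a1 ≥ -3, a1 − a2 ≥ -1, a2 − a3 ≥ 2, a3 − a5 ≥ 4, a5 − a4 ≥ -1.
Adding all 5 inequalities: the left sides telescope to 0, and the right sides sum to (-3) + (-1) + 2 + 4 + (-1) = 1. So 0 ≥ 1, which is false.

Unsatisfiable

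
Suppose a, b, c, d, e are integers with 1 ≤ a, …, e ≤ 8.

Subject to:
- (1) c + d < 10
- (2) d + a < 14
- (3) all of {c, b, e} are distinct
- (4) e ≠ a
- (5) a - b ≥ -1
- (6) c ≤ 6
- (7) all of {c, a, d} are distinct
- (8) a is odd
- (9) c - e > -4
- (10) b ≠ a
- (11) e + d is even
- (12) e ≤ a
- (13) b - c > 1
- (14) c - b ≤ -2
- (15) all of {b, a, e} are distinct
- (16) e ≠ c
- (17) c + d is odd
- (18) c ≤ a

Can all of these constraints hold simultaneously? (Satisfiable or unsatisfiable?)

Satisfiable

Try a = 7, b = 5, c = 3, d = 4, e = 4.
Check constraint 1: c + d = 7; constraint 2: d + a = 11; constraint 5: a - b = 2. The remaining constraints are straightforward to verify.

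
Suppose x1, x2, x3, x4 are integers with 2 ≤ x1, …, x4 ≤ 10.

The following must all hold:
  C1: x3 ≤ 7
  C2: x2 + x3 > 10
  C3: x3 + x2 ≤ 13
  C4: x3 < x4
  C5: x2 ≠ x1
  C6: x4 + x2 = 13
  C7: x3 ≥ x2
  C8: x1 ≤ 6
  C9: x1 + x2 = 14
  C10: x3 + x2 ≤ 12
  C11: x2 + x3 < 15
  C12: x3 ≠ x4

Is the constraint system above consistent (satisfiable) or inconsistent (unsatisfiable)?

From constraint 8: x1 ≤ 6. From constraints 1 and 7: x2 ≤ x3 ≤ 7. Hence x1 + x2 ≤ 13. But constraint 9 requires x1 + x2 = 14, and 14 > 13. Contradiction.

Unsatisfiable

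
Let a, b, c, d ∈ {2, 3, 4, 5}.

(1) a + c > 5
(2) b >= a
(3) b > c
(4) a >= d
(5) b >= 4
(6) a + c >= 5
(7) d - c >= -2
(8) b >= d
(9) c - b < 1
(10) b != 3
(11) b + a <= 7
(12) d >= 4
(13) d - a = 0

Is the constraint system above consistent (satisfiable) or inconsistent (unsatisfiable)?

From constraint 5: b ≥ 4. From constraints 4 and 12: a ≥ d ≥ 4. Hence b + a ≥ 8. But constraint 11 requires b + a ≤ 7, and 7 < 8. Contradiction.

Unsatisfiable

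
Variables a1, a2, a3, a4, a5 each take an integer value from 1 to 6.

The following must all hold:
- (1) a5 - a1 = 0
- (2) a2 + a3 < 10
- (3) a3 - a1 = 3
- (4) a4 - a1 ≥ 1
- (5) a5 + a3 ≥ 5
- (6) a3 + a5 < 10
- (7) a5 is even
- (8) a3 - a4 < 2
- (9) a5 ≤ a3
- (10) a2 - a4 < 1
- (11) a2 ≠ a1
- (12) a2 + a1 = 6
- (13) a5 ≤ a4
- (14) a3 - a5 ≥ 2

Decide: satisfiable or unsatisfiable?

Satisfiable

One satisfying assignment is a1 = 2, a2 = 4, a3 = 5, a4 = 4, a5 = 2.
For the less obvious constraints — constraint 1: a5 - a1 = 0; constraint 2: a2 + a3 = 9 — and the others hold by inspection.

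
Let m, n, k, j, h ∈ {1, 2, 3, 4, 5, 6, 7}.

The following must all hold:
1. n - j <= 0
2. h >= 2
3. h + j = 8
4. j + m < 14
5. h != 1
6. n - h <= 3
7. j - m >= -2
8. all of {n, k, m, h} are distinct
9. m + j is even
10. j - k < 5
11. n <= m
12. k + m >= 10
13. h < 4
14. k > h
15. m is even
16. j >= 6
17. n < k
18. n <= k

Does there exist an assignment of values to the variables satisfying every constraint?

Satisfiable

One satisfying assignment is m = 6, n = 3, k = 4, j = 6, h = 2.
For the less obvious constraints — constraint 1: n - j = -3; constraint 3: h + j = 8 — and the others hold by inspection.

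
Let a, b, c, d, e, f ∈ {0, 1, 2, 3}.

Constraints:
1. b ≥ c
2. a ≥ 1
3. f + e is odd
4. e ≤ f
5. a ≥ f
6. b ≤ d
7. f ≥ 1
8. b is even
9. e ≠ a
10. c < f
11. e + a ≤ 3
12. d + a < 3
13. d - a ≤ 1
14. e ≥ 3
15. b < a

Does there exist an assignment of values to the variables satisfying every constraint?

Unsatisfiable

From constraint 14: e ≥ 3. From constraints 5 and 7: a ≥ f ≥ 1. Hence e + a ≥ 4. But constraint 11 requires e + a ≤ 3, and 3 < 4. Contradiction.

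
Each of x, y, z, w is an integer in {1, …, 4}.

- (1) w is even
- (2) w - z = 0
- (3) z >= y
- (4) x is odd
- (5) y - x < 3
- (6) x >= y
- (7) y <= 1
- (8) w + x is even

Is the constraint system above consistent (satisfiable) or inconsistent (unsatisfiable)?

Constraint 1 makes w even and constraint 4 makes x odd, so w + x must be odd. Constraint 8 says w + x is even — contradiction.

Unsatisfiable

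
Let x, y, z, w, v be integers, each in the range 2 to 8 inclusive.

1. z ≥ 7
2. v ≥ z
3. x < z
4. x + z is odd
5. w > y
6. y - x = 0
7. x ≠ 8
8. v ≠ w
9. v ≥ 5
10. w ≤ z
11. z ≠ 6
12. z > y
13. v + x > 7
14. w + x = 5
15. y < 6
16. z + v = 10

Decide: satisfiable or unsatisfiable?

From constraint 1: z ≥ 7. From constraint 9: v ≥ 5. Hence z + v ≥ 12. But constraint 16 requires z + v = 10, and 10 < 12. Contradiction.

Unsatisfiable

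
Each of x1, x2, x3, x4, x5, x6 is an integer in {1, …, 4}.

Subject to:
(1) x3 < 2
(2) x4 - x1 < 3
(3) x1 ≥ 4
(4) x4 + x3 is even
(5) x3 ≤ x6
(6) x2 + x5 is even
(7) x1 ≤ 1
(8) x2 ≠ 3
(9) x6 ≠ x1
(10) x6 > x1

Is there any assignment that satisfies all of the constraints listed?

Unsatisfiable

From constraint 3: x1 ≥ 4. From constraint 7: x1 ≤ 1. But 1 < 4, so no value of x1 works.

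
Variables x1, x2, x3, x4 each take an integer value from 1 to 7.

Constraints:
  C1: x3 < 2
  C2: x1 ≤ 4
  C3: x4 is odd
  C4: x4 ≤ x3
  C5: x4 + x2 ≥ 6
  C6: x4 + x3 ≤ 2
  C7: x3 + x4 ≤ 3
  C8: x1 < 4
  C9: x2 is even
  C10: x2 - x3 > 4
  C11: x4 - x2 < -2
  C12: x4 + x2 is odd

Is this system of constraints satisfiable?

Satisfiable

Take x1 = 1, x2 = 6, x3 = 1, x4 = 1. Then constraint 5: x4 + x2 = 7; constraint 6: x4 + x3 = 2; constraint 7: x3 + x4 = 2, and every other listed constraint is also met.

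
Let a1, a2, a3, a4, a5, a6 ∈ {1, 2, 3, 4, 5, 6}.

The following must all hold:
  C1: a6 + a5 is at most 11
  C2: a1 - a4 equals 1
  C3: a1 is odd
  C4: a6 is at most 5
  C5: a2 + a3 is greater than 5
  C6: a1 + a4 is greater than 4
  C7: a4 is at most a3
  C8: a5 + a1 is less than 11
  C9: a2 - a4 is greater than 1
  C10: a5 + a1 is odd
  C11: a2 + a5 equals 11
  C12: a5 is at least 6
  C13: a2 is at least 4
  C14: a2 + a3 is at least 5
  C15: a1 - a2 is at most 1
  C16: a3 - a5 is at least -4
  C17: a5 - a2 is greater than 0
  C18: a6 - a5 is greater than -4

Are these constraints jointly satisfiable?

One satisfying assignment is a1 = 3, a2 = 5, a3 = 3, a4 = 2, a5 = 6, a6 = 3.
For the less obvious constraints — constraint 1: a6 + a5 = 9; constraint 2: a1 - a4 = 1; constraint 5: a2 + a3 = 8 — and the others hold by inspection.

Satisfiable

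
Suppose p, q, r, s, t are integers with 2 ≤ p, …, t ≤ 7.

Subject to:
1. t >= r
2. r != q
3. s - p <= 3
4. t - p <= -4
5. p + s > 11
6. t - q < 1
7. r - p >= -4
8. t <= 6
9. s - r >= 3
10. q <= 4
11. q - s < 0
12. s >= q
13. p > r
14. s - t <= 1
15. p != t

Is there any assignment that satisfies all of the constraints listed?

Constraints 4, 7, 9, and 14 give t − s ≥ -1, s − r ≥ 3, r − p ≥ -4, p − t ≥ 4.
Adding all 4 inequalities: the left sides telescope to 0, and the right sides sum to (-1) + 3 + (-4) + 4 = 2. So 0 ≥ 2, which is false.

Unsatisfiable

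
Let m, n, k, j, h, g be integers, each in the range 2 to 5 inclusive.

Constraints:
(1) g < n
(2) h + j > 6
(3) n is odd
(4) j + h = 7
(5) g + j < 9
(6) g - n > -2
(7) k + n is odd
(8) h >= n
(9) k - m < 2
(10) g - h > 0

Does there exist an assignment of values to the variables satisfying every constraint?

Constraints 1, 8, and 10 give h < g, g < n, n ≤ h. Chaining: h < g < n ≤ h, which forces h < h — impossible.

Unsatisfiable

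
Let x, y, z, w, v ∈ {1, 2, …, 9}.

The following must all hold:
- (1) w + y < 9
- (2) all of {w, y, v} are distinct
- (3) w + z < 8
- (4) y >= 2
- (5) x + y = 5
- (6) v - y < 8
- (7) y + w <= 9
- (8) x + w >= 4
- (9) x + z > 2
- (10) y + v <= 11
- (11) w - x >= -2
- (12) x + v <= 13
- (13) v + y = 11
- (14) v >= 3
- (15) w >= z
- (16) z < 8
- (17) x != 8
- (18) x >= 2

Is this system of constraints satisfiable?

Satisfiable

The assignment x = 3, y = 2, z = 2, w = 4, v = 9 works:
  constraint 1 holds since w + y = 6.
  constraint 3 holds since w + z = 6.
The rest check out directly.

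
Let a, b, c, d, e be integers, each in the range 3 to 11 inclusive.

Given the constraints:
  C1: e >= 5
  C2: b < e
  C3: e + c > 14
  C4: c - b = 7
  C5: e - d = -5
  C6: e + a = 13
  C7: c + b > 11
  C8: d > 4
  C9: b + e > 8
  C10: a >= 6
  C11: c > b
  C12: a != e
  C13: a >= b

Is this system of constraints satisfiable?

Satisfiable

One satisfying assignment is a = 7, b = 3, c = 10, d = 11, e = 6.
For the less obvious constraints — constraint 3: e + c = 16; constraint 4: c - b = 7 — and the others hold by inspection.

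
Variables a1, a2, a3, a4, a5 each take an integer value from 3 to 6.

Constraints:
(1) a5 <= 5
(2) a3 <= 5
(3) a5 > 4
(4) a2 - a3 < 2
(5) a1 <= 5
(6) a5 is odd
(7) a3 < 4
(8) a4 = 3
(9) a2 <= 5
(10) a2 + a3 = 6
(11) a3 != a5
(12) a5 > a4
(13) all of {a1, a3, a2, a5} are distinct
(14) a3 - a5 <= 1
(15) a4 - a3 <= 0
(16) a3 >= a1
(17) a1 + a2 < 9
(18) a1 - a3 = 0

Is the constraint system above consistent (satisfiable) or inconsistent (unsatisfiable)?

Unsatisfiable

Constraints 1, 2, 5, and 9 confine each of a1, a3, a2, a5 to the 3 values {3, …, 5} (the domain already gives each ≥ 3).
Constraint 13 requires all 4 of them to be distinct, but only 3 values are available — impossible by the pigeonhole principle.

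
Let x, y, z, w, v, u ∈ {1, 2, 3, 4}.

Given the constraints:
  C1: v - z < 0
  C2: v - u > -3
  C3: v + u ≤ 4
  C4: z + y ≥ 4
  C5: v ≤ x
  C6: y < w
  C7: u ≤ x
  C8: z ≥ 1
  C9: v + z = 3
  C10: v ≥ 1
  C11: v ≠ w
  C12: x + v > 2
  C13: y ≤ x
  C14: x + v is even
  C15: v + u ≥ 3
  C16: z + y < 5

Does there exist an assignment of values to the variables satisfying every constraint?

Take x = 3, y = 2, z = 2, w = 3, v = 1, u = 3. Then constraint 1: v - z = -1; constraint 2: v - u = -2, and every other listed constraint is also met.

Satisfiable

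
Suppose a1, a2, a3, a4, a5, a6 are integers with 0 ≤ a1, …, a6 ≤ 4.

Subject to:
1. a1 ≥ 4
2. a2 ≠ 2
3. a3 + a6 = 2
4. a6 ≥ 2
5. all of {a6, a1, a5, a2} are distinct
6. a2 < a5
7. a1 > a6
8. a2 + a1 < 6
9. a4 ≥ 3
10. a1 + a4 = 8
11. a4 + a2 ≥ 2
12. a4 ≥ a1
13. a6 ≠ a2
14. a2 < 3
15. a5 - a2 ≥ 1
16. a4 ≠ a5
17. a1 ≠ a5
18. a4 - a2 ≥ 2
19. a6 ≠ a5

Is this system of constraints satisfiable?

Satisfiable

Take a1 = 4, a2 = 0, a3 = 0, a4 = 4, a5 = 1, a6 = 2. Then constraint 3: a3 + a6 = 2; constraint 8: a2 + a1 = 4, and every other listed constraint is also met.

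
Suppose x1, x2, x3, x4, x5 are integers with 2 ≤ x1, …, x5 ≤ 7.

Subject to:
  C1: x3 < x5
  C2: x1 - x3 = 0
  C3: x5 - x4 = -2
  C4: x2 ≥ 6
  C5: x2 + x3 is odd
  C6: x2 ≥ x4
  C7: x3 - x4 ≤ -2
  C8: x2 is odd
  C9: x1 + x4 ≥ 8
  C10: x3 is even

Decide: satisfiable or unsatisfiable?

Setting (x1, x2, x3, x4, x5) = (2, 7, 2, 7, 5) satisfies everything: constraint 2: x1 - x3 = 0; constraint 3: x5 - x4 = -2, and the others follow.

Satisfiable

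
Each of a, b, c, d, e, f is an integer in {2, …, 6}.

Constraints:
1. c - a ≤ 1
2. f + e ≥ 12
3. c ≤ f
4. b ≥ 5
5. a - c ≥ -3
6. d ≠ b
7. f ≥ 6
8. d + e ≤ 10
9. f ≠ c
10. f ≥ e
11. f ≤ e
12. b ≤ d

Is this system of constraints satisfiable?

From constraints 4 and 12: d ≥ b ≥ 5. From constraints 7 and 11: e ≥ f ≥ 6. Hence d + e ≥ 11. But constraint 8 requires d + e ≤ 10, and 10 < 11. Contradiction.

Unsatisfiable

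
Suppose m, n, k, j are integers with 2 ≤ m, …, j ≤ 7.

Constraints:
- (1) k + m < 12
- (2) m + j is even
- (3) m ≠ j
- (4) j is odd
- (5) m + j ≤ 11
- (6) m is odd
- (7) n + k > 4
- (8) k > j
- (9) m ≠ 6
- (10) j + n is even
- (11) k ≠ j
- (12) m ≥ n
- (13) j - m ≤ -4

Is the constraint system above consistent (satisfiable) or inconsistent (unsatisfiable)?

Satisfiable

The assignment m = 7, n = 3, k = 4, j = 3 works:
  constraint 1 holds since k + m = 11.
  constraint 5 holds since m + j = 10.
The rest check out directly.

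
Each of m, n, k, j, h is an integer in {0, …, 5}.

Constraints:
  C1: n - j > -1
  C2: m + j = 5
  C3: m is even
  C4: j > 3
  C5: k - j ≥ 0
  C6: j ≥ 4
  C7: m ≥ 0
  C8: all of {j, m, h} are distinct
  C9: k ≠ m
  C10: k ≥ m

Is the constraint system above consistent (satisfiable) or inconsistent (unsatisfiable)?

One satisfying assignment is m = 0, n = 5, k = 5, j = 5, h = 2.
For the less obvious constraints — constraint 1: n - j = 0; constraint 2: m + j = 5; constraint 5: k - j = 0 — and the others hold by inspection.

Satisfiable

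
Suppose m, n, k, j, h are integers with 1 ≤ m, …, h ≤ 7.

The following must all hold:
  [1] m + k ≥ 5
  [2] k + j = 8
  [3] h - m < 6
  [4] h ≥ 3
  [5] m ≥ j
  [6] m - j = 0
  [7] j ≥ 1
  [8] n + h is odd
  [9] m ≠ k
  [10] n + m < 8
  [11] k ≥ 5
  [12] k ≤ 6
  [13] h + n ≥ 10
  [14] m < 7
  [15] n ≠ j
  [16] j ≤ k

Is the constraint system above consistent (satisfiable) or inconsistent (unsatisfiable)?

Satisfiable

Try m = 2, n = 5, k = 6, j = 2, h = 6.
Check constraint 1: m + k = 8; constraint 2: k + j = 8; constraint 3: h - m = 4. The remaining constraints are straightforward to verify.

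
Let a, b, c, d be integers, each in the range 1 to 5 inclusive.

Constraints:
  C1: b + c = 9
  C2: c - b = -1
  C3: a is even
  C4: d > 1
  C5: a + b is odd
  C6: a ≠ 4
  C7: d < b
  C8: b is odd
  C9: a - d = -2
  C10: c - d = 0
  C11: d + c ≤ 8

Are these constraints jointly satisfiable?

One satisfying assignment is a = 2, b = 5, c = 4, d = 4.
For the less obvious constraints — constraint 1: b + c = 9; constraint 2: c - b = -1; constraint 9: a - d = -2 — and the others hold by inspection.

Satisfiable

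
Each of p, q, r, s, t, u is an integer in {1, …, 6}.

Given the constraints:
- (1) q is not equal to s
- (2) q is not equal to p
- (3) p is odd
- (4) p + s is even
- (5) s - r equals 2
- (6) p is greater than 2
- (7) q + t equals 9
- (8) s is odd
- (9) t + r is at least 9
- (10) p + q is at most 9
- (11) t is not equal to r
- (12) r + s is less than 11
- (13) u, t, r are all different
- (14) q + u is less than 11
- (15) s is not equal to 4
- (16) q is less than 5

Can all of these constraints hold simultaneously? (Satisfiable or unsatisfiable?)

Take p = 5, q = 3, r = 3, s = 5, t = 6, u = 5. Then constraint 5: s - r = 2; constraint 7: q + t = 9; constraint 9: t + r = 9, and every other listed constraint is also met.

Satisfiable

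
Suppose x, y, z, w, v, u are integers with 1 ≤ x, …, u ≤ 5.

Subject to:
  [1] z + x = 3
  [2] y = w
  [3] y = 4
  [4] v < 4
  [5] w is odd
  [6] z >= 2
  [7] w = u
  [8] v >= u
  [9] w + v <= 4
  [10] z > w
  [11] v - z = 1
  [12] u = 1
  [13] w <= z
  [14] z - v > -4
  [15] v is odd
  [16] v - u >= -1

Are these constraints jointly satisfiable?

Constraint 3 fixes y = 4 and constraint 12 fixes u = 1. Constraints 2 and 7 give y = w = u, so y = u. But 4 ≠ 1 — contradiction.

Unsatisfiable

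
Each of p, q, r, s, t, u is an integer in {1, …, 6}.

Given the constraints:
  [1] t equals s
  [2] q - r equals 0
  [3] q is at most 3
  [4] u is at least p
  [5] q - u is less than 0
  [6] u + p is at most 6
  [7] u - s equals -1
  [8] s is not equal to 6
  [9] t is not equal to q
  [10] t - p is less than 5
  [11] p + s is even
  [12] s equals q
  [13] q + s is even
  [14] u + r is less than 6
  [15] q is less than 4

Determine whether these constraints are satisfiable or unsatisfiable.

From constraints 1 and 12, t = s = q, so t = q. But constraint 9 says t ≠ q. Contradiction.

Unsatisfiable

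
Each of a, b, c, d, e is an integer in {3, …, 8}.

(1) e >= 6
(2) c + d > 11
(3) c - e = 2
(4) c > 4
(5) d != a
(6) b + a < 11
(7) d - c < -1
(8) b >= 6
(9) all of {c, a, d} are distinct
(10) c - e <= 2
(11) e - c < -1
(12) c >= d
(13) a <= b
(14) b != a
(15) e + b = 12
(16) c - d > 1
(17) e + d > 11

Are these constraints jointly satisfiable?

Setting (a, b, c, d, e) = (3, 6, 8, 6, 6) satisfies everything: constraint 2: c + d = 14; constraint 3: c - e = 2, and the others follow.

Satisfiable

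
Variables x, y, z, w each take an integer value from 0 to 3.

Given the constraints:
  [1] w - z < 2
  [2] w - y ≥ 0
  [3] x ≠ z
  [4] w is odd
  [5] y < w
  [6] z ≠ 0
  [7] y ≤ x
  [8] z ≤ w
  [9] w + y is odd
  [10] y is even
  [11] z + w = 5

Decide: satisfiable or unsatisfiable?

Try x = 3, y = 0, z = 2, w = 3.
Check constraint 1: w - z = 1; constraint 2: w - y = 3; constraint 11: z + w = 5. The remaining constraints are straightforward to verify.

Satisfiable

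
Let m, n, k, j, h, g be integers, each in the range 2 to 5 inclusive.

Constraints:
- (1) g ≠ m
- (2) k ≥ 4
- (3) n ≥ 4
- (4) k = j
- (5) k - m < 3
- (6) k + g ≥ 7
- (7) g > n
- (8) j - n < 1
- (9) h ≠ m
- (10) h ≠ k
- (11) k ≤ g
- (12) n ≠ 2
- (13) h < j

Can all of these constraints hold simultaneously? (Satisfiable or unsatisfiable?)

Satisfiable

Take m = 2, n = 4, k = 4, j = 4, h = 3, g = 5. Then constraint 5: k - m = 2; constraint 6: k + g = 9, and every other listed constraint is also met.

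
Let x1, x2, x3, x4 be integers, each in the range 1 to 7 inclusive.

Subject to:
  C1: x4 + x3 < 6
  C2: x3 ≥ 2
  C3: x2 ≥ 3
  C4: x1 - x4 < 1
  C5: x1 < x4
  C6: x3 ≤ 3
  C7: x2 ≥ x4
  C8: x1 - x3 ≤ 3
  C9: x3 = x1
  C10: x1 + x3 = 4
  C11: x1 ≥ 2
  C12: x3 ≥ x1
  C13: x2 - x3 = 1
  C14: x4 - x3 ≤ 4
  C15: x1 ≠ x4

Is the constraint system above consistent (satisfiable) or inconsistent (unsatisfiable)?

Satisfiable

Take x1 = 2, x2 = 3, x3 = 2, x4 = 3. Then constraint 1: x4 + x3 = 5; constraint 4: x1 - x4 = -1; constraint 8: x1 - x3 = 0, and every other listed constraint is also met.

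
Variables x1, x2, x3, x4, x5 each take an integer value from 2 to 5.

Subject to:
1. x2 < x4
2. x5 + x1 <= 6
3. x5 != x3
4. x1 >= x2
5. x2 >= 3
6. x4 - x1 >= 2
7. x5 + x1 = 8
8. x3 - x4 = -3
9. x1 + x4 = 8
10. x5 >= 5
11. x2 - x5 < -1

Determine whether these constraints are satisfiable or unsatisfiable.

From constraint 10: x5 ≥ 5. From constraints 4 and 5: x1 ≥ x2 ≥ 3. Hence x5 + x1 ≥ 8. But constraint 2 requires x5 + x1 ≤ 6, and 6 < 8. Contradiction.

Unsatisfiable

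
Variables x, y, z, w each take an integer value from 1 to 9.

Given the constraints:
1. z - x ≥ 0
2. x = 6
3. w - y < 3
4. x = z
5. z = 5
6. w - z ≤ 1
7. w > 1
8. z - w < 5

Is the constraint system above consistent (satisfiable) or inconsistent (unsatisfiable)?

Constraint 2 fixes x = 6 and constraint 5 fixes z = 5, but constraint 4 requires x = z. Since 6 ≠ 5, contradiction.

Unsatisfiable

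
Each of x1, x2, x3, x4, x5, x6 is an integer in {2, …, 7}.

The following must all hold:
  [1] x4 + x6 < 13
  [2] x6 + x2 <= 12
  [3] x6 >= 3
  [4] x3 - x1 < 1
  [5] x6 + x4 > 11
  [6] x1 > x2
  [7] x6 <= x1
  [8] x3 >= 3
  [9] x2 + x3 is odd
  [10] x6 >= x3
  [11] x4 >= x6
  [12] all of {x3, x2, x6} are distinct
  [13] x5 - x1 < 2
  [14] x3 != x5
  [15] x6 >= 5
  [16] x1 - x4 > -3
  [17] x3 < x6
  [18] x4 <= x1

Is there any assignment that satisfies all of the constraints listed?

Satisfiable

One satisfying assignment is x1 = 6, x2 = 3, x3 = 4, x4 = 6, x5 = 7, x6 = 6.
For the less obvious constraints — constraint 1: x4 + x6 = 12; constraint 2: x6 + x2 = 9; constraint 4: x3 - x1 = -2 — and the others hold by inspection.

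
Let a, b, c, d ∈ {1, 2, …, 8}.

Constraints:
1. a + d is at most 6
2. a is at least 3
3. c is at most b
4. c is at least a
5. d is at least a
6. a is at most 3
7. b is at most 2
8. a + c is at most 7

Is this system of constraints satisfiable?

From constraints 2 and 4: c ≥ a and a ≥ 3, so c ≥ 3. From constraints 3 and 7: c ≤ b and b ≤ 2, so c ≤ 2. But 2 < 3, so no value of c works.

Unsatisfiable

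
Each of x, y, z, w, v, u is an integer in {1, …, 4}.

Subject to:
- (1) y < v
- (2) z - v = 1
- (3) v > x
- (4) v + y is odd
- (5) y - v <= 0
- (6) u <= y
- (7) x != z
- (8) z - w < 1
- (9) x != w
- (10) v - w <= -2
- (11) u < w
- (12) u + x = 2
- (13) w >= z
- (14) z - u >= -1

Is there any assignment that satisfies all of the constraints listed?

Try x = 1, y = 1, z = 3, w = 4, v = 2, u = 1.
Check constraint 2: z - v = 1; constraint 5: y - v = -1. The remaining constraints are straightforward to verify.

Satisfiable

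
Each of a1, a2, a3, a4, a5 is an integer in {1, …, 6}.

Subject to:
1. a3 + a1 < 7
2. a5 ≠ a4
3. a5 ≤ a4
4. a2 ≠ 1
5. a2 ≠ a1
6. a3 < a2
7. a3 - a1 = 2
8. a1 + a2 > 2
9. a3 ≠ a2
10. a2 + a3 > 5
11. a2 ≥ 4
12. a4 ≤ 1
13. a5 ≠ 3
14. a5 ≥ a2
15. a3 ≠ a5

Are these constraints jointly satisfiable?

Unsatisfiable

From constraints 11 and 14: a5 ≥ a2 and a2 ≥ 4, so a5 ≥ 4. From constraints 3 and 12: a5 ≤ a4 and a4 ≤ 1, so a5 ≤ 1. But 1 < 4, so no value of a5 works.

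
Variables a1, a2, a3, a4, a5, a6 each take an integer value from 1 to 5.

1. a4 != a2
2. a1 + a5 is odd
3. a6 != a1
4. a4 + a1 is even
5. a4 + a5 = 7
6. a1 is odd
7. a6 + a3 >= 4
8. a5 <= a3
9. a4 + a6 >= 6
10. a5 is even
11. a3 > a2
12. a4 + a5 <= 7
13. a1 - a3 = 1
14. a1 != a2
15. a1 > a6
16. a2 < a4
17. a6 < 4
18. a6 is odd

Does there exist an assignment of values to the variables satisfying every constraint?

Setting (a1, a2, a3, a4, a5, a6) = (5, 2, 4, 5, 2, 1) satisfies everything: constraint 5: a4 + a5 = 7; constraint 7: a6 + a3 = 5; constraint 9: a4 + a6 = 6, and the others follow.

Satisfiable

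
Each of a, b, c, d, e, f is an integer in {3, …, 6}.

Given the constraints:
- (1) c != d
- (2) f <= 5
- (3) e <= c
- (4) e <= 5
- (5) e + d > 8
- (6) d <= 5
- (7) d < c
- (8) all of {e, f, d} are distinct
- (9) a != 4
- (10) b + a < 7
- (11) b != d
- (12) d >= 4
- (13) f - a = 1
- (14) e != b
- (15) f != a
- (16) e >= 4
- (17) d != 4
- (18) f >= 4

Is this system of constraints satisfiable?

Constraints 2, 4, 6, 12, 16, and 18 confine each of e, f, d to the 2 values {4, 5}.
Constraint 8 requires all 3 of them to be distinct, but only 2 values are available — impossible by the pigeonhole principle.

Unsatisfiable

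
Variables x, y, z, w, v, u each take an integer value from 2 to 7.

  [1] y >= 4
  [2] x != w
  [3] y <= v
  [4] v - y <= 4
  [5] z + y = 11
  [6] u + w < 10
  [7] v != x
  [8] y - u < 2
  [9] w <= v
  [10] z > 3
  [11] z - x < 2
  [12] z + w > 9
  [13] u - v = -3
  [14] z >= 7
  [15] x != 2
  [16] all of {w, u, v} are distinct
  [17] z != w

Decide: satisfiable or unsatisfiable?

Satisfiable

Try x = 6, y = 4, z = 7, w = 5, v = 7, u = 4.
Check constraint 4: v - y = 3; constraint 5: z + y = 11; constraint 6: u + w = 9. The remaining constraints are straightforward to verify.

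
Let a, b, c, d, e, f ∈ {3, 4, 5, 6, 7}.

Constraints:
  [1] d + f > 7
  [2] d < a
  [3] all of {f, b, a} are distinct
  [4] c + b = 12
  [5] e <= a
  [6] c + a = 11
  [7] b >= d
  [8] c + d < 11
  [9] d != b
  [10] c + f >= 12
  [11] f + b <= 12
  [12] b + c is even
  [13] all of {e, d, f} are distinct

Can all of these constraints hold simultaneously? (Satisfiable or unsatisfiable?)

Satisfiable

Take a = 4, b = 5, c = 7, d = 3, e = 4, f = 7. Then constraint 1: d + f = 10; constraint 4: c + b = 12, and every other listed constraint is also met.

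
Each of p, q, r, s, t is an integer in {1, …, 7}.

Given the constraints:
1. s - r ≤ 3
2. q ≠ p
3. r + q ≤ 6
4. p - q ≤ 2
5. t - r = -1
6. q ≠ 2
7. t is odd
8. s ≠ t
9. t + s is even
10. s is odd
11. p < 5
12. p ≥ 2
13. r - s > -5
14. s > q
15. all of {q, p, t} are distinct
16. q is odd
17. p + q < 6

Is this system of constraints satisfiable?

One satisfying assignment is p = 2, q = 3, r = 2, s = 5, t = 1.
For the less obvious constraints — constraint 1: s - r = 3; constraint 3: r + q = 5; constraint 4: p - q = -1 — and the others hold by inspection.

Satisfiable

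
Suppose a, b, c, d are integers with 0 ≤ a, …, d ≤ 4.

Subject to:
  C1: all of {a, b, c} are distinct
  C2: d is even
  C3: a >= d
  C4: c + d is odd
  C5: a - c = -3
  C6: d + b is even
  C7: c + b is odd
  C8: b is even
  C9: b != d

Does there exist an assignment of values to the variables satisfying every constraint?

Satisfiable

Try a = 0, b = 2, c = 3, d = 0.
Check constraint 1: values 0, 2, 3 are distinct; constraint 5: a - c = -3. The remaining constraints are straightforward to verify.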